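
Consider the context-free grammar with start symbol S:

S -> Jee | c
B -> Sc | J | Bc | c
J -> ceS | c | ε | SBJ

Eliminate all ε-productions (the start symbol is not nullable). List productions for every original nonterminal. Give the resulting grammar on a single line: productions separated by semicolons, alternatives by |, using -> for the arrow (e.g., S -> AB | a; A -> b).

S -> c | ee | Jee; B -> J | c | Bc | Sc; J -> S | c | SB | SJ | SBJ | ceS

Nullable set: {B, J}.
S -> Jee: J nullable, giving Jee | ee.
B -> Bc: B nullable, giving Bc | c.
B -> J: J nullable, giving J.
Drop J -> ε.
J -> SBJ: B, J nullable, giving S | SB | SBJ | SJ.
Unchanged (no nullable symbols): S -> c; B -> Sc; B -> c; J -> c; J -> ceS.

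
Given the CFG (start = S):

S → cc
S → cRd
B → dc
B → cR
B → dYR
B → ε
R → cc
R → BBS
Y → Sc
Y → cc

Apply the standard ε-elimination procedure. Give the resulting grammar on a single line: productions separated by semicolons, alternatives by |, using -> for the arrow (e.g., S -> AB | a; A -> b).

S -> cc | cRd; B -> cR | dc | dYR; R -> S | BS | cc | BBS; Y -> Sc | cc

Nullable set: {B}.
Drop B -> ε.
R -> BBS: B, B nullable, giving BBS | BS | S.
Unchanged (no nullable symbols): S -> cRd; S -> cc; B -> cR; B -> dYR; B -> dc; R -> cc; Y -> Sc; Y -> cc.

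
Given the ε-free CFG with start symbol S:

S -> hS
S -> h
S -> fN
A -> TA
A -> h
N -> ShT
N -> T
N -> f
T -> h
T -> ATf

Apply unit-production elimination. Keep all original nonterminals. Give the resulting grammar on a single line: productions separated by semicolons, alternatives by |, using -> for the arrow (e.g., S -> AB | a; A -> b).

S -> h | fN | hS; A -> h | TA; N -> f | h | ATf | ShT; T -> h | ATf

Unit productions: N->T.
Unit pairs (A ⇒* B via units): (N,T).
S: inherits non-unit rules of {S} → fN | h | hS.
A: inherits non-unit rules of {A} → TA | h.
N: inherits non-unit rules of {N, T} → ATf | ShT | f | h.
T: inherits non-unit rules of {T} → ATf | h.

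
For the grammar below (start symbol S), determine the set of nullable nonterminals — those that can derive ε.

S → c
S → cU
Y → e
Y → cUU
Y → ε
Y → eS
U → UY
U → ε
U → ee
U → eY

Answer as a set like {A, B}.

{U, Y}

Directly nullable (have an ε-rule): {U, Y}.
Not nullable: S — each has a terminal in every rule's right-hand side or depends on a non-nullable symbol.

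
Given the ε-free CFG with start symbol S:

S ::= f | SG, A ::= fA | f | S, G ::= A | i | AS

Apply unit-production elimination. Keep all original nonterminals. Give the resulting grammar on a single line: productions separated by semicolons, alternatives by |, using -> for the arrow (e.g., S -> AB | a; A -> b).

Unit productions: A->S, G->A.
Unit pairs (A ⇒* B via units): (A,S), (G,A), (G,S).
S: inherits non-unit rules of {S} → SG | f.
A: inherits non-unit rules of {A, S} → SG | f | fA.
G: inherits non-unit rules of {A, G, S} → AS | SG | f | fA | i.

S -> f | SG; A -> f | SG | fA; G -> f | i | AS | SG | fA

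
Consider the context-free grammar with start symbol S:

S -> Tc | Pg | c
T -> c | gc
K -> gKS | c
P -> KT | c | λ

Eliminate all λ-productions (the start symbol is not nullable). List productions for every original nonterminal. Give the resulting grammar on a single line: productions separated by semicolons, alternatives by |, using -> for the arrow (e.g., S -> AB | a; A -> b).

S -> c | g | Pg | Tc; K -> c | gKS; P -> c | KT; T -> c | gc

Nullable set: {P}.
S -> Pg: P nullable, giving Pg | g.
Drop P -> λ.
Unchanged (no nullable symbols): S -> Tc; S -> c; K -> c; K -> gKS; P -> KT; P -> c; T -> c; T -> gc.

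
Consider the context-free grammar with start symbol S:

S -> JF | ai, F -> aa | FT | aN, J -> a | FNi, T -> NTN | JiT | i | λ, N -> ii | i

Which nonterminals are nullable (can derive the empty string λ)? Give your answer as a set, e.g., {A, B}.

{T}

Directly nullable (have an ε-rule): {T}.
Not nullable: F, J, N, S — each has a terminal in every rule's right-hand side or depends on a non-nullable symbol.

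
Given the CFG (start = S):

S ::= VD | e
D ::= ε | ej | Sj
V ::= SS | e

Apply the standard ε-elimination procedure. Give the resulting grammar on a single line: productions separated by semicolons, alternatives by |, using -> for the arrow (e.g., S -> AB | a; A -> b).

Nullable set: {D}.
S -> VD: D nullable, giving V | VD.
Drop D -> ε.
Unchanged (no nullable symbols): S -> e; D -> Sj; D -> ej; V -> SS; V -> e.

S -> V | e | VD; D -> Sj | ej; V -> e | SS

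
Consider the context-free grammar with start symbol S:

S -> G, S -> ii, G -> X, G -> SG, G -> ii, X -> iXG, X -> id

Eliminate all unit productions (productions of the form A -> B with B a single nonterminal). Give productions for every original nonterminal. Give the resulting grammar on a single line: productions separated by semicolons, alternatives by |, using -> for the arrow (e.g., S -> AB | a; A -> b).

Unit productions: G->X, S->G.
Unit pairs (A ⇒* B via units): (G,X), (S,G), (S,X).
S: inherits non-unit rules of {G, S, X} → SG | iXG | id | ii.
G: inherits non-unit rules of {G, X} → SG | iXG | id | ii.
X: inherits non-unit rules of {X} → iXG | id.

S -> SG | id | ii | iXG; G -> SG | id | ii | iXG; X -> id | iXG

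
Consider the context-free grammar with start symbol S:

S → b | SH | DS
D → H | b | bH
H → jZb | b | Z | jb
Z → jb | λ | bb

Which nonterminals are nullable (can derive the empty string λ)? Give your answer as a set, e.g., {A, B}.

{D, H, Z}

Directly nullable (have an ε-rule): {Z}.
H is nullable via H -> Z (every symbol on the right is already known nullable).
D is nullable via D -> H (every symbol on the right is already known nullable).
Not nullable: S — each has a terminal in every rule's right-hand side or depends on a non-nullable symbol.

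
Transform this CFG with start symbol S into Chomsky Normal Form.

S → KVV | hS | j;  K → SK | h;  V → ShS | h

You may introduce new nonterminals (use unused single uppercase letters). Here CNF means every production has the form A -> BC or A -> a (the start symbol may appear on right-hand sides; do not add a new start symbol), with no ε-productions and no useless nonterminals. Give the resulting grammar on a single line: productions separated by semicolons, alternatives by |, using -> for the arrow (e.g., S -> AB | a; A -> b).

S -> j | AS | KB; A -> h; B -> VV; C -> AS; K -> h | SK; V -> h | SC

No ε-productions.
No unit productions to eliminate.
TERM: introduce A -> h and substitute in every rule of length ≥2.
BIN: S -> KVV becomes S -> KB, B -> VV; V -> SAS becomes V -> SC, C -> AS.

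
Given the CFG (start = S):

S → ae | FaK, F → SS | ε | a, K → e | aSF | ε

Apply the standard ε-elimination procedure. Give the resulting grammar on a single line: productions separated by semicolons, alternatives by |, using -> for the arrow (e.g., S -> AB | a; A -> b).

S -> a | Fa | aK | ae | FaK; F -> a | SS; K -> e | aS | aSF

Nullable set: {F, K}.
S -> FaK: F, K nullable, giving Fa | FaK | a | aK.
Drop F -> ε.
Drop K -> ε.
K -> aSF: F nullable, giving aS | aSF.
Unchanged (no nullable symbols): S -> ae; F -> SS; F -> a; K -> e.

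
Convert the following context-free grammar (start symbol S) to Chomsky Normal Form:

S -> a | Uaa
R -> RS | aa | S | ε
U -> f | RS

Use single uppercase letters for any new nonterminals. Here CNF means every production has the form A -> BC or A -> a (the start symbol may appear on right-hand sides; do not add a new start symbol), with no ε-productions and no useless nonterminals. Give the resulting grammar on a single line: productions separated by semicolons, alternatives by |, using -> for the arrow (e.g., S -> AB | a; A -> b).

S -> a | UC; A -> a; B -> AA; C -> AA; D -> AA; R -> a | AA | RS | UB; U -> a | f | RS | UD

Nullable: {R}; after ε-elimination: S -> a | Uaa; R -> S | RS | aa; U -> S | f | RS.
After unit-elimination: S -> a | Uaa; R -> a | RS | aa | Uaa; U -> a | f | RS | Uaa.
TERM: introduce A -> a and substitute in every rule of length ≥2.
BIN: R -> UAA becomes R -> UB, B -> AA; S -> UAA becomes S -> UC, C -> AA; U -> UAA becomes U -> UD, D -> AA.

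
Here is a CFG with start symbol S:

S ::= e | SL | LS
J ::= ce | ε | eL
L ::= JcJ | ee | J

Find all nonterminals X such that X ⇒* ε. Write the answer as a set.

{J, L}

Directly nullable (have an ε-rule): {J}.
L is nullable via L -> J (every symbol on the right is already known nullable).
Not nullable: S — each has a terminal in every rule's right-hand side or depends on a non-nullable symbol.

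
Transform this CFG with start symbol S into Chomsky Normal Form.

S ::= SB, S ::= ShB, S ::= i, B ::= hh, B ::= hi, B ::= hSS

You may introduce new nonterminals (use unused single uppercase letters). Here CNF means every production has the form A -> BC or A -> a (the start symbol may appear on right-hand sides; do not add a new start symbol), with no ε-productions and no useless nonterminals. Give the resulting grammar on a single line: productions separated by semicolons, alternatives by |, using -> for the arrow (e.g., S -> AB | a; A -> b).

No ε-productions.
No unit productions to eliminate.
TERM: introduce A -> h, C -> i and substitute in every rule of length ≥2.
BIN: B -> ASS becomes B -> AD, D -> SS; S -> SAB becomes S -> SE, E -> AB.

S -> i | SB | SE; A -> h; B -> AA | AC | AD; C -> i; D -> SS; E -> AB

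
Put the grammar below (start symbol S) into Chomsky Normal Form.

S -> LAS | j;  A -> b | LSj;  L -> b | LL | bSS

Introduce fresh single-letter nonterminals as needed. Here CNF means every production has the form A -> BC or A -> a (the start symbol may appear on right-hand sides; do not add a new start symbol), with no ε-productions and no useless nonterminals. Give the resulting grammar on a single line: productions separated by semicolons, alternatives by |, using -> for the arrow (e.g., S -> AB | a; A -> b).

No ε-productions.
No unit productions to eliminate.
TERM: introduce C -> b, B -> j and substitute in every rule of length ≥2.
BIN: A -> LSB becomes A -> LD, D -> SB; L -> CSS becomes L -> CE, E -> SS; S -> LAS becomes S -> LF, F -> AS.

S -> j | LF; A -> b | LD; B -> j; C -> b; D -> SB; E -> SS; F -> AS; L -> b | CE | LL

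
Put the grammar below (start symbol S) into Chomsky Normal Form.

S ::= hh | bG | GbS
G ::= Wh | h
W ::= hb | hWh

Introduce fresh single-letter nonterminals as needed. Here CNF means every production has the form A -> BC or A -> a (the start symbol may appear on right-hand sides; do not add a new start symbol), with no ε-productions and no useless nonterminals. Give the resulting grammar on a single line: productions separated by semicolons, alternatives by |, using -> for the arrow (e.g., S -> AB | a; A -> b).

No ε-productions.
No unit productions to eliminate.
TERM: introduce B -> b, A -> h and substitute in every rule of length ≥2.
BIN: S -> GBS becomes S -> GC, C -> BS; W -> AWA becomes W -> AD, D -> WA.

S -> AA | BG | GC; A -> h; B -> b; C -> BS; D -> WA; G -> h | WA; W -> AB | AD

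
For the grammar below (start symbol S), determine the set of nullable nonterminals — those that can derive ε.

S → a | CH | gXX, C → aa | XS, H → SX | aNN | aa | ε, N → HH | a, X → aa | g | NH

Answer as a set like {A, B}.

{H, N, X}

Directly nullable (have an ε-rule): {H}.
N is nullable via N -> HH (every symbol on the right is already known nullable).
X is nullable via X -> NH (every symbol on the right is already known nullable).
Not nullable: C, S — each has a terminal in every rule's right-hand side or depends on a non-nullable symbol.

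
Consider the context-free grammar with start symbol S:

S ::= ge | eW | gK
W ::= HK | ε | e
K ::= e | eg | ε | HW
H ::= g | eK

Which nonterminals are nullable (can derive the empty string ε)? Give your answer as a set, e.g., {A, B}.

{K, W}

Directly nullable (have an ε-rule): {K, W}.
Not nullable: H, S — each has a terminal in every rule's right-hand side or depends on a non-nullable symbol.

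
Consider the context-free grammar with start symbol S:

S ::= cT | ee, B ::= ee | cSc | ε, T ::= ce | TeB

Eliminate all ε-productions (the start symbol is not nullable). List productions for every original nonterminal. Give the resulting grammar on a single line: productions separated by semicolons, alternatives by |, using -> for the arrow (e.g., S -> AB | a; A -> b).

Nullable set: {B}.
Drop B -> ε.
T -> TeB: B nullable, giving Te | TeB.
Unchanged (no nullable symbols): S -> cT; S -> ee; B -> cSc; B -> ee; T -> ce.

S -> cT | ee; B -> ee | cSc; T -> Te | ce | TeB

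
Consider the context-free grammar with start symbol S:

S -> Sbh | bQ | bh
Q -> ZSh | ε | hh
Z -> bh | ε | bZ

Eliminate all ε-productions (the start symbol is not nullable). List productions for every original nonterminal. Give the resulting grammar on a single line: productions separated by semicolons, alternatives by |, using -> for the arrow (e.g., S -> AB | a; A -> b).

S -> b | bQ | bh | Sbh; Q -> Sh | hh | ZSh; Z -> b | bZ | bh

Nullable set: {Q, Z}.
S -> bQ: Q nullable, giving b | bQ.
Drop Q -> ε.
Q -> ZSh: Z nullable, giving Sh | ZSh.
Drop Z -> ε.
Z -> bZ: Z nullable, giving b | bZ.
Unchanged (no nullable symbols): S -> Sbh; S -> bh; Q -> hh; Z -> bh.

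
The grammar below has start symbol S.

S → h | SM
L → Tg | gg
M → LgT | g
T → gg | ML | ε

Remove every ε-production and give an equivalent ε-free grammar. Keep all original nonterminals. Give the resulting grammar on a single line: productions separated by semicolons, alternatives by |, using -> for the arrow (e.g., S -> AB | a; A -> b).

Nullable set: {T}.
L -> Tg: T nullable, giving Tg | g.
M -> LgT: T nullable, giving Lg | LgT.
Drop T -> ε.
Unchanged (no nullable symbols): S -> SM; S -> h; L -> gg; M -> g; T -> ML; T -> gg.

S -> h | SM; L -> g | Tg | gg; M -> g | Lg | LgT; T -> ML | gg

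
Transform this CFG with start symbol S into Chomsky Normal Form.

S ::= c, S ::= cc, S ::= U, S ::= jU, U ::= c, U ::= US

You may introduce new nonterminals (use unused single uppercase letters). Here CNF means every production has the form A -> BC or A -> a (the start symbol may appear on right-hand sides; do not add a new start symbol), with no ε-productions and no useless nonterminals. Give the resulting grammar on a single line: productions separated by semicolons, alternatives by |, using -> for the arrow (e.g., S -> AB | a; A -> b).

No ε-productions.
After unit-elimination: S -> c | US | cc | jU; U -> c | US.
TERM: introduce A -> c, B -> j and substitute in every rule of length ≥2.

S -> c | AA | BU | US; A -> c; B -> j; U -> c | US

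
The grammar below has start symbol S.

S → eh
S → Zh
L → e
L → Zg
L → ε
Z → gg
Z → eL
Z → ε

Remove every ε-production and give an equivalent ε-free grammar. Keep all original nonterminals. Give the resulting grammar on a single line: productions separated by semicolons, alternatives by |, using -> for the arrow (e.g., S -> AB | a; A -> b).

S -> h | Zh | eh; L -> e | g | Zg; Z -> e | eL | gg

Nullable set: {L, Z}.
S -> Zh: Z nullable, giving Zh | h.
Drop L -> ε.
L -> Zg: Z nullable, giving Zg | g.
Drop Z -> ε.
Z -> eL: L nullable, giving e | eL.
Unchanged (no nullable symbols): S -> eh; L -> e; Z -> gg.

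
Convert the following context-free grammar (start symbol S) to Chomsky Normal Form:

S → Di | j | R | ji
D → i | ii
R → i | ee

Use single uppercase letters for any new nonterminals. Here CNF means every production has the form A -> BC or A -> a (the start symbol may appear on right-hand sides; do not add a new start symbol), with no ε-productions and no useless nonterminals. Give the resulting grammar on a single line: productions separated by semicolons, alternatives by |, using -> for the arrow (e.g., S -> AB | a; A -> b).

S -> i | j | BB | CA | DA; A -> i; B -> e; C -> j; D -> i | AA

No ε-productions.
After unit-elimination: S -> i | j | Di | ee | ji; D -> i | ii; R -> i | ee.
TERM: introduce B -> e, A -> i, C -> j and substitute in every rule of length ≥2.
Drop unreachable/unproductive: R.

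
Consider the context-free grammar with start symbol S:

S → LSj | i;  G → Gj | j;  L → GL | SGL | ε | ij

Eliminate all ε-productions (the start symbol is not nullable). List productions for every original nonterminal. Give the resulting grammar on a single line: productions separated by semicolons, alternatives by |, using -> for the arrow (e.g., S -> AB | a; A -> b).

S -> i | Sj | LSj; G -> j | Gj; L -> G | GL | SG | ij | SGL

Nullable set: {L}.
S -> LSj: L nullable, giving LSj | Sj.
Drop L -> ε.
L -> GL: L nullable, giving G | GL.
L -> SGL: L nullable, giving SG | SGL.
Unchanged (no nullable symbols): S -> i; G -> Gj; G -> j; L -> ij.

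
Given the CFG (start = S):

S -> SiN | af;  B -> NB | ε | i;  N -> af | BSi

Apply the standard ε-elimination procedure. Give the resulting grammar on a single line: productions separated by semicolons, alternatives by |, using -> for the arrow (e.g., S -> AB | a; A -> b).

S -> af | SiN; B -> N | i | NB; N -> Si | af | BSi

Nullable set: {B}.
Drop B -> ε.
B -> NB: B nullable, giving N | NB.
N -> BSi: B nullable, giving BSi | Si.
Unchanged (no nullable symbols): S -> SiN; S -> af; B -> i; N -> af.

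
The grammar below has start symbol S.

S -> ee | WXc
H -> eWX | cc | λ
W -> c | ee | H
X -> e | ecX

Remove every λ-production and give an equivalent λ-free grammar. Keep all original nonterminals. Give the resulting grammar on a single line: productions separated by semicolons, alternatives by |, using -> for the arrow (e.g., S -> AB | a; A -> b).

Nullable set: {H, W}.
S -> WXc: W nullable, giving WXc | Xc.
Drop H -> λ.
H -> eWX: W nullable, giving eWX | eX.
W -> H: H nullable, giving H.
Unchanged (no nullable symbols): S -> ee; H -> cc; W -> c; W -> ee; X -> e; X -> ecX.

S -> Xc | ee | WXc; H -> cc | eX | eWX; W -> H | c | ee; X -> e | ecX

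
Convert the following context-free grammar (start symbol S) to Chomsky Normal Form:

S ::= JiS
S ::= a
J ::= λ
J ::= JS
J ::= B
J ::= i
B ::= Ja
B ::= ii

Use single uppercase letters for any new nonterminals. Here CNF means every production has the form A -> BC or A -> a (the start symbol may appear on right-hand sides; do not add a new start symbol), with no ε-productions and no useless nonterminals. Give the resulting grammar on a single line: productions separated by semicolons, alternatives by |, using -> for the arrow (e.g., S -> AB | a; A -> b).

S -> a | CS | JE; A -> a; C -> i; D -> CS; E -> CS; J -> a | i | CC | CS | JA | JD | JS

Nullable: {J}; after ε-elimination: S -> a | iS | JiS; B -> a | Ja | ii; J -> B | S | i | JS.
After unit-elimination: S -> a | iS | JiS; B -> a | Ja | ii; J -> a | i | JS | Ja | iS | ii | JiS.
TERM: introduce A -> a, C -> i and substitute in every rule of length ≥2.
BIN: J -> JCS becomes J -> JD, D -> CS; S -> JCS becomes S -> JE, E -> CS.
Drop unreachable/unproductive: B.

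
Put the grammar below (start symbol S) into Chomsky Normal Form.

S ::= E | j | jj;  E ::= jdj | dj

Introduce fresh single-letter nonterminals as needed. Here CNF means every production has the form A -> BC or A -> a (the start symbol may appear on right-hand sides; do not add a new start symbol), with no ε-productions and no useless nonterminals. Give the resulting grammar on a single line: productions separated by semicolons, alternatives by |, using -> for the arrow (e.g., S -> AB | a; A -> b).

No ε-productions.
After unit-elimination: S -> j | dj | jj | jdj; E -> dj | jdj.
TERM: introduce A -> d, B -> j and substitute in every rule of length ≥2.
BIN: E -> BAB becomes E -> BC, C -> AB; S -> BAB becomes S -> BD, D -> AB.
Drop unreachable/unproductive: E.

S -> j | AB | BB | BD; A -> d; B -> j; D -> AB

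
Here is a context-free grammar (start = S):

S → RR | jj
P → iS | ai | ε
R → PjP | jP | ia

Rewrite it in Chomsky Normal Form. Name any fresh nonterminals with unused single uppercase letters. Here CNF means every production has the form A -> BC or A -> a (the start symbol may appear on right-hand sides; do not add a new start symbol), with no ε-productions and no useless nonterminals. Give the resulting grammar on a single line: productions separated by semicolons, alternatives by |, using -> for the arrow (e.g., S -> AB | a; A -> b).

S -> CC | RR; A -> a; B -> i; C -> j; D -> CP; P -> AB | BS; R -> j | BA | CP | PC | PD

Nullable: {P}; after ε-elimination: S -> RR | jj; P -> ai | iS; R -> j | Pj | ia | jP | PjP.
No unit productions to eliminate.
TERM: introduce A -> a, B -> i, C -> j and substitute in every rule of length ≥2.
BIN: R -> PCP becomes R -> PD, D -> CP.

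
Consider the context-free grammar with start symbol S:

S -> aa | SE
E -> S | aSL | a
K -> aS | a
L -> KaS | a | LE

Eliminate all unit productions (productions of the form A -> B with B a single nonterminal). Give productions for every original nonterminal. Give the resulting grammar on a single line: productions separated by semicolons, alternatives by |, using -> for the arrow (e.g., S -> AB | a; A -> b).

Unit productions: E->S.
Unit pairs (A ⇒* B via units): (E,S).
S: inherits non-unit rules of {S} → SE | aa.
E: inherits non-unit rules of {E, S} → SE | a | aSL | aa.
K: inherits non-unit rules of {K} → a | aS.
L: inherits non-unit rules of {L} → KaS | LE | a.

S -> SE | aa; E -> a | SE | aa | aSL; K -> a | aS; L -> a | LE | KaS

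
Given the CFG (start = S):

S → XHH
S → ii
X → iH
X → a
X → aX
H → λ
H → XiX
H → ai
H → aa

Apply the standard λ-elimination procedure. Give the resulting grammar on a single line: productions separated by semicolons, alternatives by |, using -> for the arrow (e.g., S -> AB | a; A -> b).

Nullable set: {H}.
S -> XHH: H, H nullable, giving X | XH | XHH.
Drop H -> λ.
X -> iH: H nullable, giving i | iH.
Unchanged (no nullable symbols): S -> ii; H -> XiX; H -> aa; H -> ai; X -> a; X -> aX.

S -> X | XH | ii | XHH; H -> aa | ai | XiX; X -> a | i | aX | iH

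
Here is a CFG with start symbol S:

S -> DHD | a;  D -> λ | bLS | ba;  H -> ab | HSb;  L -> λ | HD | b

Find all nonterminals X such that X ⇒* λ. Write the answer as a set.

{D, L}

Directly nullable (have an ε-rule): {D, L}.
Not nullable: H, S — each has a terminal in every rule's right-hand side or depends on a non-nullable symbol.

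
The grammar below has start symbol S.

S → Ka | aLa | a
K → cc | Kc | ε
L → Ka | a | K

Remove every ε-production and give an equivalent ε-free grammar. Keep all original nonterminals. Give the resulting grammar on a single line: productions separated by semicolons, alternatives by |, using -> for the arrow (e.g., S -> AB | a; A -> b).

Nullable set: {K, L}.
S -> Ka: K nullable, giving Ka | a.
S -> aLa: L nullable, giving aLa | aa.
Drop K -> ε.
K -> Kc: K nullable, giving Kc | c.
L -> K: K nullable, giving K.
L -> Ka: K nullable, giving Ka | a.
Unchanged (no nullable symbols): S -> a; K -> cc; L -> a.

S -> a | Ka | aa | aLa; K -> c | Kc | cc; L -> K | a | Ka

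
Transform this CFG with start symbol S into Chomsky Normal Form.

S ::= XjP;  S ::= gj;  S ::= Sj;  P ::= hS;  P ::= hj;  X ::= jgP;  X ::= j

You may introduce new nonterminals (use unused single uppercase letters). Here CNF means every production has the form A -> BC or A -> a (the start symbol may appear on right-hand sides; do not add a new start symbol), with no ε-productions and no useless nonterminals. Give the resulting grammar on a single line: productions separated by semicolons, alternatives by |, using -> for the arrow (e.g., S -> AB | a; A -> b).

S -> CB | SB | XD; A -> h; B -> j; C -> g; D -> BP; E -> CP; P -> AB | AS; X -> j | BE

No ε-productions.
No unit productions to eliminate.
TERM: introduce C -> g, A -> h, B -> j and substitute in every rule of length ≥2.
BIN: S -> XBP becomes S -> XD, D -> BP; X -> BCP becomes X -> BE, E -> CP.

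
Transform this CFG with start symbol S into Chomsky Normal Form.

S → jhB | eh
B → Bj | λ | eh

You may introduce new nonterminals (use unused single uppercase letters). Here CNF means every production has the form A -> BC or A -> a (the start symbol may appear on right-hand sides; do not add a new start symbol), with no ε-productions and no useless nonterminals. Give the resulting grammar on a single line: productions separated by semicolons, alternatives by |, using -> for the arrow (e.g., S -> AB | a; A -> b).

S -> AD | AE | CD; A -> j; B -> j | BA | CD; C -> e; D -> h; E -> DB

Nullable: {B}; after ε-elimination: S -> eh | jh | jhB; B -> j | Bj | eh.
No unit productions to eliminate.
TERM: introduce C -> e, D -> h, A -> j and substitute in every rule of length ≥2.
BIN: S -> ADB becomes S -> AE, E -> DB.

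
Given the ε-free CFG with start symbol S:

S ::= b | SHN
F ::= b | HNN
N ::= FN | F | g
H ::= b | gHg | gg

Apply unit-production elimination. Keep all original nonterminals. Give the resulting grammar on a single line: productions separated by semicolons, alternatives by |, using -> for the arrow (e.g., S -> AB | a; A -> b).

Unit productions: N->F.
Unit pairs (A ⇒* B via units): (N,F).
S: inherits non-unit rules of {S} → SHN | b.
F: inherits non-unit rules of {F} → HNN | b.
H: inherits non-unit rules of {H} → b | gHg | gg.
N: inherits non-unit rules of {F, N} → FN | HNN | b | g.

S -> b | SHN; F -> b | HNN; H -> b | gg | gHg; N -> b | g | FN | HNN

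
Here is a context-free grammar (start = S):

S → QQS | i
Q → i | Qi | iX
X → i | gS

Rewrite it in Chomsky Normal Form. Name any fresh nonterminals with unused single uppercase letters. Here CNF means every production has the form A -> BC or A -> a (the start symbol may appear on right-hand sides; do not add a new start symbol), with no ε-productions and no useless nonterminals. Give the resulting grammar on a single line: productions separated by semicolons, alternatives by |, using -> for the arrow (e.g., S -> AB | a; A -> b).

S -> i | QC; A -> i; B -> g; C -> QS; Q -> i | AX | QA; X -> i | BS

No ε-productions.
No unit productions to eliminate.
TERM: introduce B -> g, A -> i and substitute in every rule of length ≥2.
BIN: S -> QQS becomes S -> QC, C -> QS.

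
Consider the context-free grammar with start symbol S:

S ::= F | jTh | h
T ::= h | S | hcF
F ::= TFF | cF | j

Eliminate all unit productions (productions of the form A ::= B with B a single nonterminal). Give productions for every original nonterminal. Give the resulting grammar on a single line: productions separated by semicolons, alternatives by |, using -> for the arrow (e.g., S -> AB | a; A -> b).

S -> h | j | cF | TFF | jTh; F -> j | cF | TFF; T -> h | j | cF | TFF | hcF | jTh

Unit productions: S->F, T->S.
Unit pairs (A ⇒* B via units): (S,F), (T,F), (T,S).
S: inherits non-unit rules of {F, S} → TFF | cF | h | j | jTh.
F: inherits non-unit rules of {F} → TFF | cF | j.
T: inherits non-unit rules of {F, S, T} → TFF | cF | h | hcF | j | jTh.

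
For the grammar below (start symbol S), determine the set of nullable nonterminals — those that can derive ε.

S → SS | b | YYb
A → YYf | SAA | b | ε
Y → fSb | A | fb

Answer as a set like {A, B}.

Directly nullable (have an ε-rule): {A}.
Y is nullable via Y -> A (every symbol on the right is already known nullable).
Not nullable: S — each has a terminal in every rule's right-hand side or depends on a non-nullable symbol.

{A, Y}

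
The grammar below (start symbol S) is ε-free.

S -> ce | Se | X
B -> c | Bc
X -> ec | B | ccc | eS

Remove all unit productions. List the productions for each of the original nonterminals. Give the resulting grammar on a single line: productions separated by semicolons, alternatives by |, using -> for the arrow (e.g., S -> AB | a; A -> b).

S -> c | Bc | Se | ce | eS | ec | ccc; B -> c | Bc; X -> c | Bc | eS | ec | ccc

Unit productions: S->X, X->B.
Unit pairs (A ⇒* B via units): (S,B), (S,X), (X,B).
S: inherits non-unit rules of {B, S, X} → Bc | Se | c | ccc | ce | eS | ec.
B: inherits non-unit rules of {B} → Bc | c.
X: inherits non-unit rules of {B, X} → Bc | c | ccc | eS | ec.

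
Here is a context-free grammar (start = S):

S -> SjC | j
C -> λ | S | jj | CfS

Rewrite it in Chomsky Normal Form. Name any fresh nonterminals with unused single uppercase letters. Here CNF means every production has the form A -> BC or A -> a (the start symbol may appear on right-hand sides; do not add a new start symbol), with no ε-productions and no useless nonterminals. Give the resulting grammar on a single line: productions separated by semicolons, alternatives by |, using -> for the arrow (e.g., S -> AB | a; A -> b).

Nullable: {C}; after ε-elimination: S -> j | Sj | SjC; C -> S | fS | jj | CfS.
After unit-elimination: S -> j | Sj | SjC; C -> j | Sj | fS | jj | CfS | SjC.
TERM: introduce A -> f, B -> j and substitute in every rule of length ≥2.
BIN: C -> CAS becomes C -> CD, D -> AS; C -> SBC becomes C -> SE, E -> BC; S -> SBC becomes S -> SF, F -> BC.

S -> j | SB | SF; A -> f; B -> j; C -> j | AS | BB | CD | SB | SE; D -> AS; E -> BC; F -> BC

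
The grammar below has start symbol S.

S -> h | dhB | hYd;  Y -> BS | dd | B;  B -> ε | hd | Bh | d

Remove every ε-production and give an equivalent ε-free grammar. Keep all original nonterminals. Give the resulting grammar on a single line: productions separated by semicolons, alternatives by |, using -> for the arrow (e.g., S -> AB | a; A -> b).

S -> h | dh | hd | dhB | hYd; B -> d | h | Bh | hd; Y -> B | S | BS | dd

Nullable set: {B, Y}.
S -> dhB: B nullable, giving dh | dhB.
S -> hYd: Y nullable, giving hYd | hd.
Drop B -> ε.
B -> Bh: B nullable, giving Bh | h.
Y -> B: B nullable, giving B.
Y -> BS: B nullable, giving BS | S.
Unchanged (no nullable symbols): S -> h; B -> d; B -> hd; Y -> dd.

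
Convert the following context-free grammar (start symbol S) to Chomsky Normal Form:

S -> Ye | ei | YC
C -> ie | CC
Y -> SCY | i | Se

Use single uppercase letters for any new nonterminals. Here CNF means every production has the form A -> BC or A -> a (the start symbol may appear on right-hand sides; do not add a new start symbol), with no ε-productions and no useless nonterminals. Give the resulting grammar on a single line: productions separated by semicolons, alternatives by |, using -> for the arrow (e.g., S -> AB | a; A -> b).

No ε-productions.
No unit productions to eliminate.
TERM: introduce B -> e, A -> i and substitute in every rule of length ≥2.
BIN: Y -> SCY becomes Y -> SD, D -> CY.

S -> BA | YB | YC; A -> i; B -> e; C -> AB | CC; D -> CY; Y -> i | SB | SD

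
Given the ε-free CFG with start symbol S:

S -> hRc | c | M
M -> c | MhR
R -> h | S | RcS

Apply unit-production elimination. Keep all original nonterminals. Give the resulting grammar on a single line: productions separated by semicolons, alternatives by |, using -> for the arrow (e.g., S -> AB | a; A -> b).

Unit productions: R->S, S->M.
Unit pairs (A ⇒* B via units): (R,M), (R,S), (S,M).
S: inherits non-unit rules of {M, S} → MhR | c | hRc.
M: inherits non-unit rules of {M} → MhR | c.
R: inherits non-unit rules of {M, R, S} → MhR | RcS | c | h | hRc.

S -> c | MhR | hRc; M -> c | MhR; R -> c | h | MhR | RcS | hRc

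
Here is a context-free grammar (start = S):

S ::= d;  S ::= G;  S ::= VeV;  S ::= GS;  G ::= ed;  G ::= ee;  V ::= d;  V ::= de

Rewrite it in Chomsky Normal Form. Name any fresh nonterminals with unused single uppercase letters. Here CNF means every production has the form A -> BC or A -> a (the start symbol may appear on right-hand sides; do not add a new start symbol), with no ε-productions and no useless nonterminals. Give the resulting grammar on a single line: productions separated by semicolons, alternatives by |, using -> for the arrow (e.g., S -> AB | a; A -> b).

No ε-productions.
After unit-elimination: S -> d | GS | ed | ee | VeV; G -> ed | ee; V -> d | de.
TERM: introduce B -> d, A -> e and substitute in every rule of length ≥2.
BIN: S -> VAV becomes S -> VC, C -> AV.

S -> d | AA | AB | GS | VC; A -> e; B -> d; C -> AV; G -> AA | AB; V -> d | BA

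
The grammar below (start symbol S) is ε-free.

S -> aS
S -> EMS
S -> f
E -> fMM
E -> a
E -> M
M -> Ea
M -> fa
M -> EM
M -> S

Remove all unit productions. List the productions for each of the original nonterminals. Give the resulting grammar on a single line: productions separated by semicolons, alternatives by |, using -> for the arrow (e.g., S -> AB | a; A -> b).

Unit productions: E->M, M->S.
Unit pairs (A ⇒* B via units): (E,M), (E,S), (M,S).
S: inherits non-unit rules of {S} → EMS | aS | f.
E: inherits non-unit rules of {E, M, S} → EM | EMS | Ea | a | aS | f | fMM | fa.
M: inherits non-unit rules of {M, S} → EM | EMS | Ea | aS | f | fa.

S -> f | aS | EMS; E -> a | f | EM | Ea | aS | fa | EMS | fMM; M -> f | EM | Ea | aS | fa | EMS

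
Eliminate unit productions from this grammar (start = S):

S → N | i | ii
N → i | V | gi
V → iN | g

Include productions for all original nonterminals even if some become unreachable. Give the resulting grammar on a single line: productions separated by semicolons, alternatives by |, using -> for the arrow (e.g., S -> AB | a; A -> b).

Unit productions: N->V, S->N.
Unit pairs (A ⇒* B via units): (N,V), (S,N), (S,V).
S: inherits non-unit rules of {N, S, V} → g | gi | i | iN | ii.
N: inherits non-unit rules of {N, V} → g | gi | i | iN.
V: inherits non-unit rules of {V} → g | iN.

S -> g | i | gi | iN | ii; N -> g | i | gi | iN; V -> g | iN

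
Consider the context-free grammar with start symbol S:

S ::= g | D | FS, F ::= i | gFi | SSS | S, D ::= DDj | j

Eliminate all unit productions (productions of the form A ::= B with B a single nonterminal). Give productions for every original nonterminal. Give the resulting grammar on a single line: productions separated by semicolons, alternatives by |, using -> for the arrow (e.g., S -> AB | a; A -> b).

Unit productions: F->S, S->D.
Unit pairs (A ⇒* B via units): (F,D), (F,S), (S,D).
S: inherits non-unit rules of {D, S} → DDj | FS | g | j.
D: inherits non-unit rules of {D} → DDj | j.
F: inherits non-unit rules of {D, F, S} → DDj | FS | SSS | g | gFi | i | j.

S -> g | j | FS | DDj; D -> j | DDj; F -> g | i | j | FS | DDj | SSS | gFi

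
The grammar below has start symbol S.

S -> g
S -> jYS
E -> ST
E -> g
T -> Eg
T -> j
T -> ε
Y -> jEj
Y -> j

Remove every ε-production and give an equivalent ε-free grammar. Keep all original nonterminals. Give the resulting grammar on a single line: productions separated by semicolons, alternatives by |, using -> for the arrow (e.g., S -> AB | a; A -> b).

Nullable set: {T}.
E -> ST: T nullable, giving S | ST.
Drop T -> ε.
Unchanged (no nullable symbols): S -> g; S -> jYS; E -> g; T -> Eg; T -> j; Y -> j; Y -> jEj.

S -> g | jYS; E -> S | g | ST; T -> j | Eg; Y -> j | jEj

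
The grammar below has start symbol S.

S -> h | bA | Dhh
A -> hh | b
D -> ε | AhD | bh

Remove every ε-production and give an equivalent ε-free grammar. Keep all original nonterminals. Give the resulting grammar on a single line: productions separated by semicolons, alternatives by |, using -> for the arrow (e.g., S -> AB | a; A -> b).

Nullable set: {D}.
S -> Dhh: D nullable, giving Dhh | hh.
Drop D -> ε.
D -> AhD: D nullable, giving Ah | AhD.
Unchanged (no nullable symbols): S -> bA; S -> h; A -> b; A -> hh; D -> bh.

S -> h | bA | hh | Dhh; A -> b | hh; D -> Ah | bh | AhD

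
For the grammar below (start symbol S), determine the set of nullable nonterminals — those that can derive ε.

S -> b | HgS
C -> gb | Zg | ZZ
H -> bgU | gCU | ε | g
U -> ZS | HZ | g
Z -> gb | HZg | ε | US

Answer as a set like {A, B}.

Directly nullable (have an ε-rule): {H, Z}.
C is nullable via C -> ZZ (every symbol on the right is already known nullable).
U is nullable via U -> HZ (every symbol on the right is already known nullable).
Not nullable: S — each has a terminal in every rule's right-hand side or depends on a non-nullable symbol.

{C, H, U, Z}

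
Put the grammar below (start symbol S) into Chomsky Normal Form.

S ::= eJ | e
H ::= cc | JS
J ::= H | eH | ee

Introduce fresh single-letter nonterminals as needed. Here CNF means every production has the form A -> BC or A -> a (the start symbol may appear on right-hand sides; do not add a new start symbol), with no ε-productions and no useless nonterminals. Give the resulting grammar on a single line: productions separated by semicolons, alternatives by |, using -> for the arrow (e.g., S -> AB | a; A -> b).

S -> e | BJ; A -> c; B -> e; H -> AA | JS; J -> AA | BB | BH | JS

No ε-productions.
After unit-elimination: S -> e | eJ; H -> JS | cc; J -> JS | cc | eH | ee.
TERM: introduce A -> c, B -> e and substitute in every rule of length ≥2.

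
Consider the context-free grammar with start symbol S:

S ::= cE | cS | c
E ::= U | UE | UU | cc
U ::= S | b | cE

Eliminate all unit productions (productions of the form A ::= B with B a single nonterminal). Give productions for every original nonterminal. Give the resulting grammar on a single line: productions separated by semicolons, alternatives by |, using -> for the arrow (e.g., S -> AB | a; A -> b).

Unit productions: E->U, U->S.
Unit pairs (A ⇒* B via units): (E,S), (E,U), (U,S).
S: inherits non-unit rules of {S} → c | cE | cS.
E: inherits non-unit rules of {E, S, U} → UE | UU | b | c | cE | cS | cc.
U: inherits non-unit rules of {S, U} → b | c | cE | cS.

S -> c | cE | cS; E -> b | c | UE | UU | cE | cS | cc; U -> b | c | cE | cS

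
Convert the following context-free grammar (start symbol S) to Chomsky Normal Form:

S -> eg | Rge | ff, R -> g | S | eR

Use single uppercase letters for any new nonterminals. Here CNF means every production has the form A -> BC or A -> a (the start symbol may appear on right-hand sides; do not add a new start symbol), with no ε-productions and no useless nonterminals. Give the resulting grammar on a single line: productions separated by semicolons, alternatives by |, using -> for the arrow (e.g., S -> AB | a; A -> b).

No ε-productions.
After unit-elimination: S -> eg | ff | Rge; R -> g | eR | eg | ff | Rge.
TERM: introduce B -> e, C -> f, A -> g and substitute in every rule of length ≥2.
BIN: R -> RAB becomes R -> RD, D -> AB; S -> RAB becomes S -> RE, E -> AB.

S -> BA | CC | RE; A -> g; B -> e; C -> f; D -> AB; E -> AB; R -> g | BA | BR | CC | RD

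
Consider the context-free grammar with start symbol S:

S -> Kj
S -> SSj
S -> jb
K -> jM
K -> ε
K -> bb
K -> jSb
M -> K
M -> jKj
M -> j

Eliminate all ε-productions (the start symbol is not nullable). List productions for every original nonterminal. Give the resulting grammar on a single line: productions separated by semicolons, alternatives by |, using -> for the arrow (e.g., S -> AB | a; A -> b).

S -> j | Kj | jb | SSj; K -> j | bb | jM | jSb; M -> K | j | jj | jKj

Nullable set: {K, M}.
S -> Kj: K nullable, giving Kj | j.
Drop K -> ε.
K -> jM: M nullable, giving j | jM.
M -> K: K nullable, giving K.
M -> jKj: K nullable, giving jKj | jj.
Unchanged (no nullable symbols): S -> SSj; S -> jb; K -> bb; K -> jSb; M -> j.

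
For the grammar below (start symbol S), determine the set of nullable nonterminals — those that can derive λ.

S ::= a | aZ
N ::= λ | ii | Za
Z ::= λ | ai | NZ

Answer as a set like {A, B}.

Directly nullable (have an ε-rule): {N, Z}.
Not nullable: S — each has a terminal in every rule's right-hand side or depends on a non-nullable symbol.

{N, Z}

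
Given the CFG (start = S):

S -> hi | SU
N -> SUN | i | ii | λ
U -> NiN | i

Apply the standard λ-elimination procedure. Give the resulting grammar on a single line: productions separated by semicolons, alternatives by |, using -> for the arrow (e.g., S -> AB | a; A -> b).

Nullable set: {N}.
Drop N -> λ.
N -> SUN: N nullable, giving SU | SUN.
U -> NiN: N, N nullable, giving Ni | NiN | i | iN.
Unchanged (no nullable symbols): S -> SU; S -> hi; N -> i; N -> ii; U -> i.

S -> SU | hi; N -> i | SU | ii | SUN; U -> i | Ni | iN | NiN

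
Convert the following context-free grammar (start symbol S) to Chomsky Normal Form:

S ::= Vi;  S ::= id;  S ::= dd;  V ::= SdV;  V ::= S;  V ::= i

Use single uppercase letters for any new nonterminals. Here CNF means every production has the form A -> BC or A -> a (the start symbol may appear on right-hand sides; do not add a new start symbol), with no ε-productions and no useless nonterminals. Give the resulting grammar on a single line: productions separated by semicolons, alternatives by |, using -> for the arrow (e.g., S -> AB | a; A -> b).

No ε-productions.
After unit-elimination: S -> Vi | dd | id; V -> i | Vi | dd | id | SdV.
TERM: introduce B -> d, A -> i and substitute in every rule of length ≥2.
BIN: V -> SBV becomes V -> SC, C -> BV.

S -> AB | BB | VA; A -> i; B -> d; C -> BV; V -> i | AB | BB | SC | VA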